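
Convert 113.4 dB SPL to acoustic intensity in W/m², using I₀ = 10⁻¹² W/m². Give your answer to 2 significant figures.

L = 10·log₁₀(I/I₀) ⇒ I = I₀·10^(L/10) = 10⁻¹² × 10^11.34.

0.22 W/m²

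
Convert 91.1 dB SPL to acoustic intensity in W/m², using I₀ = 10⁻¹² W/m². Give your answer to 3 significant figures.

I = I₀·10^(L/10) = 10⁻¹² × 10^(91.1/10) = 10^(-2.890).

0.00129 W/m²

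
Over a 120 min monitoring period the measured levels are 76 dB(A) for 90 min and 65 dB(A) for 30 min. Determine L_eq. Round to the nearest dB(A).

75 dB(A)

The energy average is taken in the linear domain: L_eq = 10·log₁₀[(Σ tᵢ·10^(Lᵢ/10))/T], T = 120 min.
Σ tᵢ·10^(Lᵢ/10) = 90·10^(76/10) + 30·10^(65/10) = 3.678e+09.
L_eq = 10·log₁₀(3.678e+09/120) = 74.86 dB(A).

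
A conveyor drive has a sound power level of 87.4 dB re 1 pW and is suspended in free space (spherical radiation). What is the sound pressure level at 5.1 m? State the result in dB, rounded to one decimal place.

62.3 dB

The power spreads over a sphere of area 4π·r², so L_p = L_w − 10·log₁₀(4π·r²).
4π·r² = 326.9 m², 10·log₁₀ of that is 25.144 dB.
L_p = 87.4 − 25.144 = 62.26 dB.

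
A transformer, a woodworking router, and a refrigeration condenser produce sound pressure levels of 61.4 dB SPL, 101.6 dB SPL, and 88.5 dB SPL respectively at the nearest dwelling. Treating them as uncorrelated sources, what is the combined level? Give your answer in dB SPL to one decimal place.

101.8 dB SPL

Incoherent sources combine by intensity addition: L_total = 10·log₁₀(Σ 10^(L_i/10)).
Σ 10^(L/10) = 10^(61.4/10) + 10^(101.6/10) + 10^(88.5/10) = 1.516e+10.
L_total = 10·log₁₀(1.516e+10) = 101.81 dB SPL.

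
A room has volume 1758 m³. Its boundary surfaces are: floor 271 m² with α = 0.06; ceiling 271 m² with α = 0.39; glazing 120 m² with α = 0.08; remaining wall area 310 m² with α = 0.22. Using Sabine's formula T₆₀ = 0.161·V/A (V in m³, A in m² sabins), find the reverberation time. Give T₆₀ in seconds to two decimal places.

Summing Sᵢαᵢ: 271·0.06 + 271·0.39 + 120·0.08 + 310·0.22 = 199.75 m².
T₆₀ = 0.161 × 1758 / 199.75 = 1.417 s.

1.42 s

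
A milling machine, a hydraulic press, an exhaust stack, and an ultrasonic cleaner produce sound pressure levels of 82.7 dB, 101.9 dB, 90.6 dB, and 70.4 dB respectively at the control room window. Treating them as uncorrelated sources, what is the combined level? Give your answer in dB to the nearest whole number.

102 dB

Incoherent sources combine by intensity addition: L_total = 10·log₁₀(Σ 10^(L_i/10)).
Σ 10^(L/10) = 10^(82.7/10) + 10^(101.9/10) + 10^(90.6/10) + 10^(70.4/10) = 1.683e+10.
L_total = 10·log₁₀(1.683e+10) = 102.26 dB.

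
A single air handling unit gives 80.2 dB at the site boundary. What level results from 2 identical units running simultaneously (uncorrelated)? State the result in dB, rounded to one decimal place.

83.2 dB

N identical incoherent sources raise the level by 10·log₁₀ N.
L_total = 80.2 + 10·log₁₀(2) = 80.2 + 3.010 = 83.21 dB.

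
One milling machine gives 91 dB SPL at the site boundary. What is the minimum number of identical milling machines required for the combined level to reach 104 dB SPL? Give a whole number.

20

Need L₁ + 10·log₁₀ N ≥ 104, i.e. log₁₀ N ≥ 1.30.
N ≥ 10^(13.0/10) = 19.953, so N = 20.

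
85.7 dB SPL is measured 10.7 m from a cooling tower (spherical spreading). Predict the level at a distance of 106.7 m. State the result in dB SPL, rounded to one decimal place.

Spherical spreading from a point source gives a 20·log₁₀(r₂/r₁) drop.
L₂ = 85.7 − 20·log₁₀(106.7/10.7) = 85.7 − 19.976 = 65.72 dB SPL.

65.7 dB SPL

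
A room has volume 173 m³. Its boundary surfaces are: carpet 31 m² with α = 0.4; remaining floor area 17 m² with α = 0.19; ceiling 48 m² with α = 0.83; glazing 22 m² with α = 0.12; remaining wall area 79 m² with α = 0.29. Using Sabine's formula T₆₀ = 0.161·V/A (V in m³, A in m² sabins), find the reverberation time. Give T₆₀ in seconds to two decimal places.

0.34 s

Total absorption A = 31·0.4 + 17·0.19 + 48·0.83 + 22·0.12 + 79·0.29 = 81.02 m² sabins.
T₆₀ = 0.161 × 173 / 81.02 = 0.344 s.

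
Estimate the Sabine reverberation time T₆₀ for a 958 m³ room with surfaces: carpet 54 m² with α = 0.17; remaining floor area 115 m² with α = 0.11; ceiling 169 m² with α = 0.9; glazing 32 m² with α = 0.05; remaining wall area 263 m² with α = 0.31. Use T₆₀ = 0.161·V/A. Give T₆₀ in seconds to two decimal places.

Total absorption A = 54·0.17 + 115·0.11 + 169·0.9 + 32·0.05 + 263·0.31 = 257.06 m² sabins.
T₆₀ = 0.161·V/A = 0.161·958/257.06 = 0.600 s.

0.60 s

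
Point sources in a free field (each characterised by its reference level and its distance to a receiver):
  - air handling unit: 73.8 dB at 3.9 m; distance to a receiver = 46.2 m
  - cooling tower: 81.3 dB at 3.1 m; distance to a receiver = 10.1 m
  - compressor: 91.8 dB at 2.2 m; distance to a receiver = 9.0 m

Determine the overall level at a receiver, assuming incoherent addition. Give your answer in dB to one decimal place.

Propagate each source to the receiver with L = L_ref − 20·log₁₀(r/r_ref), then add intensities.
air handling unit: 73.8 − 20·log₁₀(46.2/3.9) = 73.8 − 21.47 = 52.33 dB.
cooling tower: 81.3 − 20·log₁₀(10.1/3.1) = 81.3 − 10.26 = 71.04 dB.
compressor: 91.8 − 20·log₁₀(9.0/2.2) = 91.8 − 12.24 = 79.56 dB.
Σ 10^(L/10) = 1.033e+08 → L_total = 10·log₁₀(1.033e+08) = 80.14 dB.

80.1 dB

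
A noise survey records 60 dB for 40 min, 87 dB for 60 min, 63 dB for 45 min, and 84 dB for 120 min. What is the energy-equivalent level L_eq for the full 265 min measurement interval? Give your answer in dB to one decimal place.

83.6 dB

The energy average is taken in the linear domain: L_eq = 10·log₁₀[(Σ tᵢ·10^(Lᵢ/10))/T], T = 265 min.
Σ tᵢ·10^(Lᵢ/10) = 40·10^(60/10) + 60·10^(87/10) + 45·10^(63/10) + 120·10^(84/10) = 6.034e+10.
L_eq = 10·log₁₀(6.034e+10/265) = 83.57 dB.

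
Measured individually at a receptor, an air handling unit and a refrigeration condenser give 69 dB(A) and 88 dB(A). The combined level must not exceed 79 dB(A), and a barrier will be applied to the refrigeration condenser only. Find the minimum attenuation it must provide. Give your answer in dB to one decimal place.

9.5 dB

The untreated sources together contribute 10^(69/10) = 7.943e+06, i.e. 69.00 dB(A).
To meet 79 dB(A) overall, the treated refrigeration condenser may contribute at most 10^(79/10) − 7.943e+06 = 7.149e+07, i.e. 78.54 dB(A).
So the refrigeration condenser must be reduced from 88 to 78.54 dB(A): IL = 9.46 dB.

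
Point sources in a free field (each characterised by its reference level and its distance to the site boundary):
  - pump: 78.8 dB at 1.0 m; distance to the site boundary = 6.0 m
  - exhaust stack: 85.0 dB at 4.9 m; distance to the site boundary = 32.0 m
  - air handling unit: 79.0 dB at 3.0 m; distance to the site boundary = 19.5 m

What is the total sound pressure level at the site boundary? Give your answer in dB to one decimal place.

70.6 dB

Propagate each source to the receiver with L = L_ref − 20·log₁₀(r/r_ref), then add intensities.
pump: 78.8 − 20·log₁₀(6.0/1.0) = 78.8 − 15.56 = 63.24 dB.
exhaust stack: 85.0 − 20·log₁₀(32.0/4.9) = 85.0 − 16.30 = 68.70 dB.
air handling unit: 79.0 − 20·log₁₀(19.5/3.0) = 79.0 − 16.26 = 62.74 dB.
Σ 10^(L/10) = 1.140e+07 → L_total = 10·log₁₀(1.140e+07) = 70.57 dB.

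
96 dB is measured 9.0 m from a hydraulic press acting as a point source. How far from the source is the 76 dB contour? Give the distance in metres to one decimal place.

90.0 m

Point-source spreading drops the level by 20·log₁₀(r₂/r₁); inverting, r₂/r₁ = 10^(ΔL/20).
r₂ = 9.0·10^((96−76)/20) = 9.0·10^(20.0/20) = 90.00 m.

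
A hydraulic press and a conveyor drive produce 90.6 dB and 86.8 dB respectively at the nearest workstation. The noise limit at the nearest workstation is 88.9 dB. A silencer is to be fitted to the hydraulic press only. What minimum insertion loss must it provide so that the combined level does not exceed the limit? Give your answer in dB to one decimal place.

The untreated sources together contribute 10^(86.8/10) = 4.786e+08, i.e. 86.80 dB.
The limit corresponds to 10^(88.9/10) = 7.762e+08; subtracting the fixed part leaves 2.976e+08 for the hydraulic press, i.e. 84.74 dB.
So the hydraulic press must be reduced from 90.6 to 84.74 dB: IL = 5.86 dB.

5.9 dB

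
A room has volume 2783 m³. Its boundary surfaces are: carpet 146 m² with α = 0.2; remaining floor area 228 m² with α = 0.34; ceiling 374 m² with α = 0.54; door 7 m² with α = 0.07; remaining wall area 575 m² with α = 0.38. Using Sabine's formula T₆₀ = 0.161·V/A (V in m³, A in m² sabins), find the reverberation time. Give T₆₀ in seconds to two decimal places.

Summing Sᵢαᵢ: 146·0.2 + 228·0.34 + 374·0.54 + 7·0.07 + 575·0.38 = 527.67 m².
T₆₀ = 0.161·V/A = 0.161·2783/527.67 = 0.849 s.

0.85 s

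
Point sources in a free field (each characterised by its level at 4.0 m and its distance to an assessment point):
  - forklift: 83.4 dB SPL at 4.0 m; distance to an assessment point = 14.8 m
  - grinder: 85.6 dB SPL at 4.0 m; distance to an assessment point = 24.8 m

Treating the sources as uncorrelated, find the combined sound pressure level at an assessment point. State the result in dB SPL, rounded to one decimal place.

74.1 dB SPL

Propagate each source to the receiver with L = L_ref − 20·log₁₀(r/r_ref), then add intensities.
forklift: 83.4 − 20·log₁₀(14.8/4.0) = 83.4 − 11.36 = 72.04 dB SPL.
grinder: 85.6 − 20·log₁₀(24.8/4.0) = 85.6 − 15.85 = 69.75 dB SPL.
Σ 10^(L/10) = 2.543e+07 → L_total = 10·log₁₀(2.543e+07) = 74.05 dB SPL.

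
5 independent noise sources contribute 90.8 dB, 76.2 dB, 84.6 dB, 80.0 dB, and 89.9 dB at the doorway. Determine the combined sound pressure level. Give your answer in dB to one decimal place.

For uncorrelated sources the intensities add, so convert each level to linear form, sum, and take 10·log₁₀ of the total.
Σ 10^(L/10) = 10^(90.8/10) + 10^(76.2/10) + 10^(84.6/10) + 10^(80.0/10) + 10^(89.9/10) = 2.610e+09.
L_total = 10·log₁₀(2.610e+09) = 94.17 dB.

94.2 dB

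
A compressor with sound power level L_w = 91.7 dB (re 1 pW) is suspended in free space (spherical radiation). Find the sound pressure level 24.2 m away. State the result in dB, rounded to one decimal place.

The power spreads over a sphere of area 4π·r², so L_p = L_w − 10·log₁₀(4π·r²).
4π·r² = 7359 m², 10·log₁₀ of that is 38.668 dB.
L_p = 91.7 − 38.668 = 53.03 dB.

53.0 dB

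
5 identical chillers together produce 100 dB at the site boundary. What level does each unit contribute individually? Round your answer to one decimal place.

93.0 dB

Dividing the total intensity by 5 lowers the level by 10·log₁₀ 5 = 6.990 dB: L₁ = 100 − 6.990.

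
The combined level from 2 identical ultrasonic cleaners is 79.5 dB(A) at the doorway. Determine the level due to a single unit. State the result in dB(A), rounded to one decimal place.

76.5 dB(A)

2 equal contributions raise the level by 10·log₁₀ 2 = 3.010 dB, so each unit alone gives 79.5 − 3.010.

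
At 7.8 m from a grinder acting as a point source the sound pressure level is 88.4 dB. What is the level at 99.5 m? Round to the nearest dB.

For a point source, L₂ = L₁ − 20·log₁₀(r₂/r₁).
L₂ = 88.4 − 20·log₁₀(99.5/7.8) = 88.4 − 22.115 = 66.29 dB.

66 dB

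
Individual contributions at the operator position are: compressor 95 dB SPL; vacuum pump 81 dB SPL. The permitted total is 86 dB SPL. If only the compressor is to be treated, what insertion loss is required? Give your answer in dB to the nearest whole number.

11 dB

Everything except the compressor sums to 10^(81/10) = 1.259e+08 in linear terms, 81.00 dB SPL.
The limit corresponds to 10^(86/10) = 3.981e+08; subtracting the fixed part leaves 2.722e+08 for the compressor, i.e. 84.35 dB SPL.
Required insertion loss = 95 − 84.35 = 10.65 dB.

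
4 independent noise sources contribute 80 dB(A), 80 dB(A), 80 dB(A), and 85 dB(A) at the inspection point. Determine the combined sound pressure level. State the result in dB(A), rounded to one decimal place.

For uncorrelated sources the intensities add, so convert each level to linear form, sum, and take 10·log₁₀ of the total.
Σ 10^(L/10) = 10^(80/10) + 10^(80/10) + 10^(80/10) + 10^(85/10) = 6.162e+08.
L_total = 10·log₁₀(6.162e+08) = 87.90 dB(A).

87.9 dB(A)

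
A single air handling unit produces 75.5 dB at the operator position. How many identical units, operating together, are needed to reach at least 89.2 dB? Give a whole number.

24

Need L₁ + 10·log₁₀ N ≥ 89.2, i.e. log₁₀ N ≥ 1.37.
N ≥ 10^(13.7/10) = 23.442, so N = 24.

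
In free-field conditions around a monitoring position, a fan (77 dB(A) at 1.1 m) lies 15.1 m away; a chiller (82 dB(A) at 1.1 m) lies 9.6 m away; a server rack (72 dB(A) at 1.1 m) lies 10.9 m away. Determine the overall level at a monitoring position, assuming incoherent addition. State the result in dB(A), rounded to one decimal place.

64.0 dB(A)

Apply inverse-square spreading to bring every level to the receiver, then sum 10^(L/10).
fan: 77 − 20·log₁₀(15.1/1.1) = 77 − 22.75 = 54.25 dB(A).
chiller: 82 − 20·log₁₀(9.6/1.1) = 82 − 18.82 = 63.18 dB(A).
server rack: 72 − 20·log₁₀(10.9/1.1) = 72 − 19.92 = 52.08 dB(A).
Σ 10^(L/10) = 2.508e+06 → L_total = 10·log₁₀(2.508e+06) = 63.99 dB(A).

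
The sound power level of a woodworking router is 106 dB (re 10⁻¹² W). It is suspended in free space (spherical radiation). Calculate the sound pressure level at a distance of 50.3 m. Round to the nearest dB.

Free-field spherical radiation: L_p = L_w − 10·log₁₀(4π·r²), r = 50.3 m.
4π·r² = 3.179e+04 m², 10·log₁₀ of that is 45.023 dB.
L_p = 106 − 45.023 = 60.98 dB.

61 dB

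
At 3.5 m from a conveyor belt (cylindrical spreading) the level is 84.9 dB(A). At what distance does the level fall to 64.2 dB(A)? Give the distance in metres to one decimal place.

Line-source spreading drops the level by 10·log₁₀(r₂/r₁); inverting, r₂/r₁ = 10^(ΔL/10).
r₂ = 3.5·10^((84.9−64.2)/10) = 3.5·10^(20.7/10) = 411.21 m.

411.2 m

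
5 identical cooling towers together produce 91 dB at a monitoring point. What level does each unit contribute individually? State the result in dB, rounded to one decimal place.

Dividing the total intensity by 5 lowers the level by 10·log₁₀ 5 = 6.990 dB: L₁ = 91 − 6.990.

84.0 dB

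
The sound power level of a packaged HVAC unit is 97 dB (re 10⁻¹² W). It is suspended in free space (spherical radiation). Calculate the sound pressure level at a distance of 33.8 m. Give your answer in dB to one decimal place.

55.4 dB

The power spreads over a sphere of area 4π·r², so L_p = L_w − 10·log₁₀(4π·r²).
4π·r² = 1.436e+04 m², 10·log₁₀ of that is 41.570 dB.
L_p = 97 − 41.570 = 55.43 dB.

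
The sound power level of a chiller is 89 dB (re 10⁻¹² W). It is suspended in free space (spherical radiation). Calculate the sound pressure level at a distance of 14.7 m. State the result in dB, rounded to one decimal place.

54.7 dB

The power spreads over a sphere of area 4π·r², so L_p = L_w − 10·log₁₀(4π·r²).
4π·r² = 2715 m², 10·log₁₀ of that is 34.338 dB.
L_p = 89 − 34.338 = 54.66 dB.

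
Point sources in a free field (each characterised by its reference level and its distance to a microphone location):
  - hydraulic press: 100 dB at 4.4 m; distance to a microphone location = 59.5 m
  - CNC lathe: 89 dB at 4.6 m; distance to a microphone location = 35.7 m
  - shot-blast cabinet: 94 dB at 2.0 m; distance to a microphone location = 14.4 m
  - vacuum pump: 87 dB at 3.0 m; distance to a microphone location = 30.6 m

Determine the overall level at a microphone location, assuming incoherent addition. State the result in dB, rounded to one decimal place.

First find each source's level at the receiver (point-source: −20·log₁₀(r/r_ref)), then combine on an intensity basis.
hydraulic press: 100 − 20·log₁₀(59.5/4.4) = 100 − 22.62 = 77.38 dB.
CNC lathe: 89 − 20·log₁₀(35.7/4.6) = 89 − 17.80 = 71.20 dB.
shot-blast cabinet: 94 − 20·log₁₀(14.4/2.0) = 94 − 17.15 = 76.85 dB.
vacuum pump: 87 − 20·log₁₀(30.6/3.0) = 87 − 20.17 = 66.83 dB.
Σ 10^(L/10) = 1.211e+08 → L_total = 10·log₁₀(1.211e+08) = 80.83 dB.

80.8 dB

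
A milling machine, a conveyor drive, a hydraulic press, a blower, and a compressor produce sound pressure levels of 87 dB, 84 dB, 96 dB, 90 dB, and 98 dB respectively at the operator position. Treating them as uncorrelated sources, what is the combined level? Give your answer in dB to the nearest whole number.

101 dB

For uncorrelated sources the intensities add, so convert each level to linear form, sum, and take 10·log₁₀ of the total.
Σ 10^(L/10) = 10^(87/10) + 10^(84/10) + 10^(96/10) + 10^(90/10) + 10^(98/10) = 1.204e+10.
L_total = 10·log₁₀(1.204e+10) = 100.81 dB.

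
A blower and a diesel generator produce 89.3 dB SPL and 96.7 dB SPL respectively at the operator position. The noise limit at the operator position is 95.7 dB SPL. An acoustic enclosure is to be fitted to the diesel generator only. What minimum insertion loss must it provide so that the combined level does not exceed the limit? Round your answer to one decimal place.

2.1 dB

The untreated sources together contribute 10^(89.3/10) = 8.511e+08, i.e. 89.30 dB SPL.
To meet 95.7 dB SPL overall, the treated diesel generator may contribute at most 10^(95.7/10) − 8.511e+08 = 2.864e+09, i.e. 94.57 dB SPL.
Required insertion loss = 96.7 − 94.57 = 2.13 dB.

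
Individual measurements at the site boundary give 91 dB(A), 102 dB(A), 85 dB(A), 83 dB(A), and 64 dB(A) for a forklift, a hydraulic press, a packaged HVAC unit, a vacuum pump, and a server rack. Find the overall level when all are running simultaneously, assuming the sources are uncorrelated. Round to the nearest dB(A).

102 dB(A)

For uncorrelated sources the intensities add, so convert each level to linear form, sum, and take 10·log₁₀ of the total.
Σ 10^(L/10) = 10^(91/10) + 10^(102/10) + 10^(85/10) + 10^(83/10) + 10^(64/10) = 1.763e+10.
L_total = 10·log₁₀(1.763e+10) = 102.46 dB(A).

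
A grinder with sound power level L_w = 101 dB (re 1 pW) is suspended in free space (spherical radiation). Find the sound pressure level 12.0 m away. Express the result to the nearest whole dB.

The power spreads over a sphere of area 4π·r², so L_p = L_w − 10·log₁₀(4π·r²).
4π·r² = 1810 m², 10·log₁₀ of that is 32.576 dB.
L_p = 101 − 32.576 = 68.42 dB.

68 dB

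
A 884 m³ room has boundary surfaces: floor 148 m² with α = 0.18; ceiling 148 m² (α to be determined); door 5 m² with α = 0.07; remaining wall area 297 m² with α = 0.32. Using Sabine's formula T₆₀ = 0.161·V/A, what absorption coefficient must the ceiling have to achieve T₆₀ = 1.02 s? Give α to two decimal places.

0.12

From T₆₀ = 0.161·V/A, the target T₆₀ = 1.02 s needs A = 0.161·884/1.02 = 139.53 m².
Absorption from the other surfaces = 148·0.18 + 5·0.07 + 297·0.32 = 122.03 m², so the ceiling must supply 17.50 m² over 148 m².
α = 17.50/148 = 0.118.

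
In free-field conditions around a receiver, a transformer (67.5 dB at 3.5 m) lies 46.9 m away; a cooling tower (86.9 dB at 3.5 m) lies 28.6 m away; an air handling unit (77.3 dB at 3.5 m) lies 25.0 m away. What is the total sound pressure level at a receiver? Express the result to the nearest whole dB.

Apply inverse-square spreading to bring every level to the receiver, then sum 10^(L/10).
transformer: 67.5 − 20·log₁₀(46.9/3.5) = 67.5 − 22.54 = 44.96 dB.
cooling tower: 86.9 − 20·log₁₀(28.6/3.5) = 86.9 − 18.25 = 68.65 dB.
air handling unit: 77.3 − 20·log₁₀(25.0/3.5) = 77.3 − 17.08 = 60.22 dB.
Σ 10^(L/10) = 8.419e+06 → L_total = 10·log₁₀(8.419e+06) = 69.25 dB.

69 dB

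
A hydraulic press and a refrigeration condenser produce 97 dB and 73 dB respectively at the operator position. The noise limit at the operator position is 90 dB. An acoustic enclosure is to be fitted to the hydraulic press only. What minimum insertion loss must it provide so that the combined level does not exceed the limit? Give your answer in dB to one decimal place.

Fixed contribution from the other source: Σ 10^(L/10) = 10^(73/10) = 1.995e+07 (73.00 dB).
The limit corresponds to 10^(90/10) = 1.000e+09; subtracting the fixed part leaves 9.800e+08 for the hydraulic press, i.e. 89.91 dB.
Required insertion loss = 97 − 89.91 = 7.09 dB.

7.1 dB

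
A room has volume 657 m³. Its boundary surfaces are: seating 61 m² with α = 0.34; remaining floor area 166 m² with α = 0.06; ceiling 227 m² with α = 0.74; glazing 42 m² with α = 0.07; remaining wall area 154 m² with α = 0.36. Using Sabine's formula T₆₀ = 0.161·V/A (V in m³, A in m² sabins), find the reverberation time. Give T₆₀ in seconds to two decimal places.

Summing Sᵢαᵢ: 61·0.34 + 166·0.06 + 227·0.74 + 42·0.07 + 154·0.36 = 257.06 m².
T₆₀ = 0.161·V/A = 0.161·657/257.06 = 0.411 s.

0.41 s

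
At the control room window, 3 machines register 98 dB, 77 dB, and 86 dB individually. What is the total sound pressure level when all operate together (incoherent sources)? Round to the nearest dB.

98 dB

Incoherent sources combine by intensity addition: L_total = 10·log₁₀(Σ 10^(L_i/10)).
Σ 10^(L/10) = 10^(98/10) + 10^(77/10) + 10^(86/10) = 6.758e+09.
L_total = 10·log₁₀(6.758e+09) = 98.30 dB.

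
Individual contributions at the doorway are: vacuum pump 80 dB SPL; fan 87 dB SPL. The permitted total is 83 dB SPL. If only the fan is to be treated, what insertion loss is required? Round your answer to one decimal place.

7.0 dB

Everything except the fan sums to 10^(80/10) = 1.000e+08 in linear terms, 80.00 dB SPL.
To meet 83 dB SPL overall, the treated fan may contribute at most 10^(83/10) − 1.000e+08 = 9.953e+07, i.e. 79.98 dB SPL.
So the fan must be reduced from 87 to 79.98 dB SPL: IL = 7.02 dB.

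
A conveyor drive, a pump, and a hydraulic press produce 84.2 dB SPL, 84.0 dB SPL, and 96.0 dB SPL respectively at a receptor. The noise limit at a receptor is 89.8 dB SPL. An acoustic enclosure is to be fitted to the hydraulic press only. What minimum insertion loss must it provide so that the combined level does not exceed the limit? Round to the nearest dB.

10 dB

Everything except the hydraulic press sums to 10^(84.2/10) + 10^(84.0/10) = 5.142e+08 in linear terms, 87.11 dB SPL.
To meet 89.8 dB SPL overall, the treated hydraulic press may contribute at most 10^(89.8/10) − 5.142e+08 = 4.408e+08, i.e. 86.44 dB SPL.
So the hydraulic press must be reduced from 96.0 to 86.44 dB SPL: IL = 9.56 dB.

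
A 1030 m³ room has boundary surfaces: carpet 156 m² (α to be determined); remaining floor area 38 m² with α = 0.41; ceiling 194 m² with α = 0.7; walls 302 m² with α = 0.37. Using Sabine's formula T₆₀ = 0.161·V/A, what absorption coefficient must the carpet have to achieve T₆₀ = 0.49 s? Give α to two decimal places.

Required total absorption A = 0.161·1030/0.49 = 338.43 m².
Absorption from the other surfaces = 38·0.41 + 194·0.7 + 302·0.37 = 263.12 m², so the carpet must supply 75.31 m² over 156 m².
α = 75.31/156 = 0.483.

0.48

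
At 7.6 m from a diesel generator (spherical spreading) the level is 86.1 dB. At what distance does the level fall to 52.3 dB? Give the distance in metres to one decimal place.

For a point source L₁ − L₂ = 20·log₁₀(r₂/r₁), so r₂ = r₁·10^((L₁−L₂)/20).
r₂ = 7.6·10^((86.1−52.3)/20) = 7.6·10^(33.8/20) = 372.23 m.

372.2 m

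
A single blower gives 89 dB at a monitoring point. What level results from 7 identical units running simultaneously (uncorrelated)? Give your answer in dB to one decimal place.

97.5 dB

L_total = L₁ + 10·log₁₀ N for N identical incoherent sources.
L_total = 89 + 10·log₁₀(7) = 89 + 8.451 = 97.45 dB.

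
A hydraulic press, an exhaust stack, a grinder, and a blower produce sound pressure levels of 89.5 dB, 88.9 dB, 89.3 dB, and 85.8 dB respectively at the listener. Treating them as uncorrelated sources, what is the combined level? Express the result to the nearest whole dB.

For uncorrelated sources the intensities add, so convert each level to linear form, sum, and take 10·log₁₀ of the total.
Σ 10^(L/10) = 10^(89.5/10) + 10^(88.9/10) + 10^(89.3/10) + 10^(85.8/10) = 2.899e+09.
L_total = 10·log₁₀(2.899e+09) = 94.62 dB.

95 dB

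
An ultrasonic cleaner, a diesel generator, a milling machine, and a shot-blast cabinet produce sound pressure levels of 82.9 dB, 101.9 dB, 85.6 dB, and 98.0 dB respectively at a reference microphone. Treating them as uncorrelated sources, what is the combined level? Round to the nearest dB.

Incoherent sources combine by intensity addition: L_total = 10·log₁₀(Σ 10^(L_i/10)).
Σ 10^(L/10) = 10^(82.9/10) + 10^(101.9/10) + 10^(85.6/10) + 10^(98.0/10) = 2.236e+10.
L_total = 10·log₁₀(2.236e+10) = 103.49 dB.

103 dB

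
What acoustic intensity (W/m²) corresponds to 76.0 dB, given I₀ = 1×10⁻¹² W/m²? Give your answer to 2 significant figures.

I = I₀·10^(L/10) = 10⁻¹² × 10^(76.0/10) = 10^(-4.400).

4.0e-05 W/m²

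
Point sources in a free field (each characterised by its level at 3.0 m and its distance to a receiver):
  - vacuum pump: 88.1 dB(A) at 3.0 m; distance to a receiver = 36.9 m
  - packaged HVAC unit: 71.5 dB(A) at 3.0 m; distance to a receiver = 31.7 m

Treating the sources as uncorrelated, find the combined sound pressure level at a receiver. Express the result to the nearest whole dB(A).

66 dB(A)

Apply inverse-square spreading to bring every level to the receiver, then sum 10^(L/10).
vacuum pump: 88.1 − 20·log₁₀(36.9/3.0) = 88.1 − 21.80 = 66.30 dB(A).
packaged HVAC unit: 71.5 − 20·log₁₀(31.7/3.0) = 71.5 − 20.48 = 51.02 dB(A).
Σ 10^(L/10) = 4.394e+06 → L_total = 10·log₁₀(4.394e+06) = 66.43 dB(A).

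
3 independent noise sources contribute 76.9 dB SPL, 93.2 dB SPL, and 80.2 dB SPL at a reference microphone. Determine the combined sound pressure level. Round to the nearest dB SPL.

94 dB SPL

For uncorrelated sources the intensities add, so convert each level to linear form, sum, and take 10·log₁₀ of the total.
Σ 10^(L/10) = 10^(76.9/10) + 10^(93.2/10) + 10^(80.2/10) = 2.243e+09.
L_total = 10·log₁₀(2.243e+09) = 93.51 dB SPL.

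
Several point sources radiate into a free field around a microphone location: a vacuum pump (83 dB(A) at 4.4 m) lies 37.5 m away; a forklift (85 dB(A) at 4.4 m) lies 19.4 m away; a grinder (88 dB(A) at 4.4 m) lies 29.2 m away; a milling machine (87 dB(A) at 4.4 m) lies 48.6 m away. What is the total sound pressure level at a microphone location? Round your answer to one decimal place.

75.7 dB(A)

Propagate each source to the receiver with L = L_ref − 20·log₁₀(r/r_ref), then add intensities.
vacuum pump: 83 − 20·log₁₀(37.5/4.4) = 83 − 18.61 = 64.39 dB(A).
forklift: 85 − 20·log₁₀(19.4/4.4) = 85 − 12.89 = 72.11 dB(A).
grinder: 88 − 20·log₁₀(29.2/4.4) = 88 − 16.44 = 71.56 dB(A).
milling machine: 87 − 20·log₁₀(48.6/4.4) = 87 − 20.86 = 66.14 dB(A).
Σ 10^(L/10) = 3.745e+07 → L_total = 10·log₁₀(3.745e+07) = 75.73 dB(A).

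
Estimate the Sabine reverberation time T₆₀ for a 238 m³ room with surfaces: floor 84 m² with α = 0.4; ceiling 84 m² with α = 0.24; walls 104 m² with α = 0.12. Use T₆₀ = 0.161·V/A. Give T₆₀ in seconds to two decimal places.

Summing Sᵢαᵢ: 84·0.4 + 84·0.24 + 104·0.12 = 66.24 m².
T₆₀ = 0.161 × 238 / 66.24 = 0.578 s.

0.58 s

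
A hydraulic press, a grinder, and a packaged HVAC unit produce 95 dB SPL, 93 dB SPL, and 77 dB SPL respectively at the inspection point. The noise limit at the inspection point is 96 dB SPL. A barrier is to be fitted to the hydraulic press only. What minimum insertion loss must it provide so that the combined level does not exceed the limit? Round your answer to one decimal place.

2.1 dB

Everything except the hydraulic press sums to 10^(93/10) + 10^(77/10) = 2.045e+09 in linear terms, 93.11 dB SPL.
The limit corresponds to 10^(96/10) = 3.981e+09; subtracting the fixed part leaves 1.936e+09 for the hydraulic press, i.e. 92.87 dB SPL.
So the hydraulic press must be reduced from 95 to 92.87 dB SPL: IL = 2.13 dB.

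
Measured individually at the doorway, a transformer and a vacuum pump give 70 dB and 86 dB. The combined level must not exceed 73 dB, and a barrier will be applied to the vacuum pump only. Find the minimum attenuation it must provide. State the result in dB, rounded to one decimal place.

16.0 dB

Everything except the vacuum pump sums to 10^(70/10) = 1.000e+07 in linear terms, 70.00 dB.
The limit corresponds to 10^(73/10) = 1.995e+07; subtracting the fixed part leaves 9.953e+06 for the vacuum pump, i.e. 69.98 dB.
Required insertion loss = 86 − 69.98 = 16.02 dB.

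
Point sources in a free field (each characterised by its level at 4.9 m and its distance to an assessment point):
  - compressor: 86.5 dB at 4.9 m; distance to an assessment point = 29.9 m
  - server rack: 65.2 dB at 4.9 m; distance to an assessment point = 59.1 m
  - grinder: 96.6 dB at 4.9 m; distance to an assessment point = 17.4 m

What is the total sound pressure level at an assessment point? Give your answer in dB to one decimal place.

First find each source's level at the receiver (point-source: −20·log₁₀(r/r_ref)), then combine on an intensity basis.
compressor: 86.5 − 20·log₁₀(29.9/4.9) = 86.5 − 15.71 = 70.79 dB.
server rack: 65.2 − 20·log₁₀(59.1/4.9) = 65.2 − 21.63 = 43.57 dB.
grinder: 96.6 − 20·log₁₀(17.4/4.9) = 96.6 − 11.01 = 85.59 dB.
Σ 10^(L/10) = 3.745e+08 → L_total = 10·log₁₀(3.745e+08) = 85.73 dB.

85.7 dB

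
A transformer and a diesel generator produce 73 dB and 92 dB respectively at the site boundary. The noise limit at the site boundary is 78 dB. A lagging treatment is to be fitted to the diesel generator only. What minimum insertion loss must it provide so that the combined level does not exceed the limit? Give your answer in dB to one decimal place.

The untreated sources together contribute 10^(73/10) = 1.995e+07, i.e. 73.00 dB.
The limit corresponds to 10^(78/10) = 6.310e+07; subtracting the fixed part leaves 4.314e+07 for the diesel generator, i.e. 76.35 dB.
So the diesel generator must be reduced from 92 to 76.35 dB: IL = 15.65 dB.

15.7 dB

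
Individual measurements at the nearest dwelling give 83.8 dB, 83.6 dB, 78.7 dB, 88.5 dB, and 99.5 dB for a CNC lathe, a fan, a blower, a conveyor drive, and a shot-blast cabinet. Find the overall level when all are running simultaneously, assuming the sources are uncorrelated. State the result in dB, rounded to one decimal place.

100.1 dB

For uncorrelated sources the intensities add, so convert each level to linear form, sum, and take 10·log₁₀ of the total.
Σ 10^(L/10) = 10^(83.8/10) + 10^(83.6/10) + 10^(78.7/10) + 10^(88.5/10) + 10^(99.5/10) = 1.016e+10.
L_total = 10·log₁₀(1.016e+10) = 100.07 dB.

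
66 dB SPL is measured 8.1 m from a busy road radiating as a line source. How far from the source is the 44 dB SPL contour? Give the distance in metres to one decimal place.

The 22.0 dB drop corresponds to a distance ratio of 10^(22.0/10) for a line source.
r₂ = 8.1·10^((66−44)/10) = 8.1·10^(22.0/10) = 1283.76 m.

1283.8 m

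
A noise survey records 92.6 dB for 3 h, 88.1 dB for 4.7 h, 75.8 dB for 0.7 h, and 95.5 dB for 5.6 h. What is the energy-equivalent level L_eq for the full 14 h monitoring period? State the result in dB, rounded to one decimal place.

93.1 dB

L_eq = 10·log₁₀[(1/T)·Σ tᵢ·10^(Lᵢ/10)] with T = 14 h.
Σ tᵢ·10^(Lᵢ/10) = 3·10^(92.6/10) + 4.7·10^(88.1/10) + 0.7·10^(75.8/10) + 5.6·10^(95.5/10) = 2.839e+10.
L_eq = 10·log₁₀(2.839e+10/14) = 93.07 dB.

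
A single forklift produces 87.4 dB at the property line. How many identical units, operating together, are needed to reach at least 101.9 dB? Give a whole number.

Need L₁ + 10·log₁₀ N ≥ 101.9, i.e. log₁₀ N ≥ 1.45.
N ≥ 10^(14.5/10) = 28.184, so N = 29.

29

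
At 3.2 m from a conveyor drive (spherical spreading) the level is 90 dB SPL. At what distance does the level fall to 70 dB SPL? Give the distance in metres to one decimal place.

32.0 m

Point-source spreading drops the level by 20·log₁₀(r₂/r₁); inverting, r₂/r₁ = 10^(ΔL/20).
r₂ = 3.2·10^((90−70)/20) = 3.2·10^(20.0/20) = 32.00 m.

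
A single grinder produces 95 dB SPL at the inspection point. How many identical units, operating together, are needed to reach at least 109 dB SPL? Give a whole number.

26

Need L₁ + 10·log₁₀ N ≥ 109, i.e. log₁₀ N ≥ 1.40.
N ≥ 10^(14.0/10) = 25.119, so N = 26.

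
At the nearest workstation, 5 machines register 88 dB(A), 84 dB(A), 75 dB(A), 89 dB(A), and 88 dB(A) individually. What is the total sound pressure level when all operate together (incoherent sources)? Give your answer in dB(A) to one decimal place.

Incoherent sources combine by intensity addition: L_total = 10·log₁₀(Σ 10^(L_i/10)).
Σ 10^(L/10) = 10^(88/10) + 10^(84/10) + 10^(75/10) + 10^(89/10) + 10^(88/10) = 2.339e+09.
L_total = 10·log₁₀(2.339e+09) = 93.69 dB(A).

93.7 dB(A)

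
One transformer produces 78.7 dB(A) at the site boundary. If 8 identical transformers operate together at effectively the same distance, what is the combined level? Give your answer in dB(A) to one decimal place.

87.7 dB(A)

With 8 equal, uncorrelated contributions the intensity is 8× that of one unit, giving a rise of 10·log₁₀ 8.
L_total = 78.7 + 10·log₁₀(8) = 78.7 + 9.031 = 87.73 dB(A).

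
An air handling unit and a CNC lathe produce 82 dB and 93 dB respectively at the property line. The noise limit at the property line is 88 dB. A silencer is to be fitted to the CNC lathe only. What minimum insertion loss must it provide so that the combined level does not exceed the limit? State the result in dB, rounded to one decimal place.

6.3 dB

The untreated sources together contribute 10^(82/10) = 1.585e+08, i.e. 82.00 dB.
To meet 88 dB overall, the treated CNC lathe may contribute at most 10^(88/10) − 1.585e+08 = 4.725e+08, i.e. 86.74 dB.
So the CNC lathe must be reduced from 93 to 86.74 dB: IL = 6.26 dB.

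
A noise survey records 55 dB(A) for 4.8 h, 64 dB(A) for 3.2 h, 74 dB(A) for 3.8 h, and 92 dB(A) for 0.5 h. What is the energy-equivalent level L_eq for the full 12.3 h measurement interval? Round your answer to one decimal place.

The energy average is taken in the linear domain: L_eq = 10·log₁₀[(Σ tᵢ·10^(Lᵢ/10))/T], T = 12.3 h.
Σ tᵢ·10^(Lᵢ/10) = 4.8·10^(55/10) + 3.2·10^(64/10) + 3.8·10^(74/10) + 0.5·10^(92/10) = 8.975e+08.
L_eq = 10·log₁₀(8.975e+08/12.3) = 78.63 dB(A).

78.6 dB(A)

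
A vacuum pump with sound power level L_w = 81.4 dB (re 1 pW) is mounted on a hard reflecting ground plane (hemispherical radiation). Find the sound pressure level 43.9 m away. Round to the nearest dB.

41 dB

L_p = L_w − 10·log₁₀(2π·r²) with r = 43.9 m.
2π·r² = 1.211e+04 m², 10·log₁₀ of that is 40.831 dB.
L_p = 81.4 − 40.831 = 40.57 dB.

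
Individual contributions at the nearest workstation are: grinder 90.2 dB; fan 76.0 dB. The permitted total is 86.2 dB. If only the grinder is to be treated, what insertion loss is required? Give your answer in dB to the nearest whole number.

4 dB

The untreated sources together contribute 10^(76.0/10) = 3.981e+07, i.e. 76.00 dB.
The limit corresponds to 10^(86.2/10) = 4.169e+08; subtracting the fixed part leaves 3.771e+08 for the grinder, i.e. 85.76 dB.
Required insertion loss = 90.2 − 85.76 = 4.44 dB.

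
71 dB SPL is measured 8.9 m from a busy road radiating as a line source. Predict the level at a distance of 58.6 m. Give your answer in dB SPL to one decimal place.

Cylindrical spreading from a line source gives a 10·log₁₀(r₂/r₁) drop.
L₂ = 71 − 10·log₁₀(58.6/8.9) = 71 − 8.185 = 62.81 dB SPL.

62.8 dB SPL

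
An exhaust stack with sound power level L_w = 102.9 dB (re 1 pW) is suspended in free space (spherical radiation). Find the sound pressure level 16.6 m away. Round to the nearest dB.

68 dB

The power spreads over a sphere of area 4π·r², so L_p = L_w − 10·log₁₀(4π·r²).
4π·r² = 3463 m², 10·log₁₀ of that is 35.394 dB.
L_p = 102.9 − 35.394 = 67.51 dB.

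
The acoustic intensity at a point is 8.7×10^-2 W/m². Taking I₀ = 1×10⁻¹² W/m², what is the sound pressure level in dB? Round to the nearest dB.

109 dB

Dividing by I₀ shifts the exponent by 12: I/I₀ = 8.7×10^10.
L = 10·(0.9395 + 10) = 109.40 dB.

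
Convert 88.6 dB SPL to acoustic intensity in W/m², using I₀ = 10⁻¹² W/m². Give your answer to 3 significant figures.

I = I₀·10^(L/10) = 10⁻¹² × 10^(88.6/10) = 10^(-3.140).

0.000724 W/m²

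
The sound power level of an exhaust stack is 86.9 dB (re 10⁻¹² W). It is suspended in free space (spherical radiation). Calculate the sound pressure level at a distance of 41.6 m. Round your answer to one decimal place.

L_p = L_w − 10·log₁₀(4π·r²) with r = 41.6 m.
4π·r² = 2.175e+04 m², 10·log₁₀ of that is 43.374 dB.
L_p = 86.9 − 43.374 = 43.53 dB.

43.5 dB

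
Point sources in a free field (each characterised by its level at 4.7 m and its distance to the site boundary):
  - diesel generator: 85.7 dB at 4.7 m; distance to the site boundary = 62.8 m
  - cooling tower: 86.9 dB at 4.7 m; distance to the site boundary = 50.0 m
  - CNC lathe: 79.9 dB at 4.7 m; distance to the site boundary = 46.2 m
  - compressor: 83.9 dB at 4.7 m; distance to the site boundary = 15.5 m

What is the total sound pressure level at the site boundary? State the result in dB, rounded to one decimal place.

74.8 dB

Apply inverse-square spreading to bring every level to the receiver, then sum 10^(L/10).
diesel generator: 85.7 − 20·log₁₀(62.8/4.7) = 85.7 − 22.52 = 63.18 dB.
cooling tower: 86.9 − 20·log₁₀(50.0/4.7) = 86.9 − 20.54 = 66.36 dB.
CNC lathe: 79.9 − 20·log₁₀(46.2/4.7) = 79.9 − 19.85 = 60.05 dB.
compressor: 83.9 − 20·log₁₀(15.5/4.7) = 83.9 − 10.36 = 73.54 dB.
Σ 10^(L/10) = 2.999e+07 → L_total = 10·log₁₀(2.999e+07) = 74.77 dB.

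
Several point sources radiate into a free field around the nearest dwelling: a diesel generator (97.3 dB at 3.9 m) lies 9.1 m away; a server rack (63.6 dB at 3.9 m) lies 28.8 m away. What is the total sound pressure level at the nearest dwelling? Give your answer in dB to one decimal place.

Propagate each source to the receiver with L = L_ref − 20·log₁₀(r/r_ref), then add intensities.
diesel generator: 97.3 − 20·log₁₀(9.1/3.9) = 97.3 − 7.36 = 89.94 dB.
server rack: 63.6 − 20·log₁₀(28.8/3.9) = 63.6 − 17.37 = 46.23 dB.
Σ 10^(L/10) = 9.864e+08 → L_total = 10·log₁₀(9.864e+08) = 89.94 dB.

89.9 dB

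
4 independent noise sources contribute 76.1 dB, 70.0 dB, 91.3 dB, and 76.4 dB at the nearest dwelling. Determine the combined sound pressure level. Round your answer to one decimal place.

Incoherent sources combine by intensity addition: L_total = 10·log₁₀(Σ 10^(L_i/10)).
Σ 10^(L/10) = 10^(76.1/10) + 10^(70.0/10) + 10^(91.3/10) + 10^(76.4/10) = 1.443e+09.
L_total = 10·log₁₀(1.443e+09) = 91.59 dB.

91.6 dB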